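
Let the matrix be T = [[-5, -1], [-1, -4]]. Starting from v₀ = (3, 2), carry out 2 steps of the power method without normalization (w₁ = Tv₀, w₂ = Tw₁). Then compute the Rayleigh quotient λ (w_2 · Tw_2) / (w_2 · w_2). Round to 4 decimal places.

-5.6177

w1 = Tv₀ = (-17, -11)
w2 = Tw1 = (96, 61)
Tw2 = (-541, -340)
w2·Tw2 = 96·(-541) + 61·(-340) = -72676; w2·w2 = 96·96 + 61·61 = 12937
λ ≈ -72676/12937 = -5.6177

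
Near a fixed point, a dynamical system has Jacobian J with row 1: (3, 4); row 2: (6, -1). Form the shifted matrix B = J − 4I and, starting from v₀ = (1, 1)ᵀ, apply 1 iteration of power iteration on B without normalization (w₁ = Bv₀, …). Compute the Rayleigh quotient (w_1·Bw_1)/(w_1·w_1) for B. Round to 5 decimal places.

1.60000

B = J − 4I has rows (-1, 4); (6, -5)
w1 = Bv₀ = ((-1)·1 + 4·1; 6·1 + (-5)·1) = (3, 1)
Bw1 = (1, 13)
w1·Bw1 = 16; w1·w1 = 10; μ ≈ 16/10 = 1.60000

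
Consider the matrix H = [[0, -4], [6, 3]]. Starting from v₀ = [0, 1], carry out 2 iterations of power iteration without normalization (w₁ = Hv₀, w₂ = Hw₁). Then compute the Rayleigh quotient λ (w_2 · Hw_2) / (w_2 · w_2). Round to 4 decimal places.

w1 = Hv₀ = (-4, 3)
w2 = Hw1 = (-12, -15)
Hw2 = (60, -117)
w2·Hw2 = (-12)·60 + (-15)·(-117) = 1035; w2·w2 = (-12)·(-12) + (-15)·(-15) = 369
λ ≈ 1035/369 = 2.8049

2.8049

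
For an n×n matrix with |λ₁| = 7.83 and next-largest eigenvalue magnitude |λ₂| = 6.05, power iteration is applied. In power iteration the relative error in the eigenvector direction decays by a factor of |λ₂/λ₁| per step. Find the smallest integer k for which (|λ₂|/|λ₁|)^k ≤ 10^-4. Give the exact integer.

36

|λ₂/λ₁| = 6.05/7.83 = 0.77267
Need k ≥ ln(10^-4) / ln(0.77267) = -9.2103 / -0.2579 ≈ 35.712
Smallest integer k satisfying the bound: 36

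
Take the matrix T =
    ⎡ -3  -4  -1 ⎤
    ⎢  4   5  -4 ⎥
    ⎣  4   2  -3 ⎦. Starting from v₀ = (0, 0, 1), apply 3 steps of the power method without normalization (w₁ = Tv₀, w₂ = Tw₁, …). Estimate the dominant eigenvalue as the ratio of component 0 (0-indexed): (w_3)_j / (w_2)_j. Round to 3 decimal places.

λ ≈ -0.682

w1 = Tv₀ = ((-3)·0 + (-4)·0 + (-1)·1; 4·0 + 5·0 + (-4)·1; 4·0 + 2·0 + (-3)·1) = (-1, -4, -3)
w2 = Tw1 = ((-3)·(-1) + (-4)·(-4) + (-1)·(-3); 4·(-1) + 5·(-4) + (-4)·(-3); 4·(-1) + 2·(-4) + (-3)·(-3)) = (22, -12, -3)
w3 = Tw2 = (-15, 40, 73)
Ratio at component: -15 / 22 = -0.682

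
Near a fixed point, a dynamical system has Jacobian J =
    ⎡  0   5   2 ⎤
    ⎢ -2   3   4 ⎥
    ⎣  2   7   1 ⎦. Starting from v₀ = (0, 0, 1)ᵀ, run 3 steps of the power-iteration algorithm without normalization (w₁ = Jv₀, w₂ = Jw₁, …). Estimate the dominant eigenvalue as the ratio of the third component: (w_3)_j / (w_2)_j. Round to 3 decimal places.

4.879

w1 = Jv₀ = (2, 4, 1)
w2 = Jw1 = (22, 12, 33)
w3 = Jw2 = (126, 124, 161)
Ratio at component: 161 / 33 = 4.879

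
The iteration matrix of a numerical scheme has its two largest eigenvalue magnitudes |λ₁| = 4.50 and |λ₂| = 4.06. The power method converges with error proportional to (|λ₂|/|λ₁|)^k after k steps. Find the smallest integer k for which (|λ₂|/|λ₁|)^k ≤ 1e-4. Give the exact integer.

90

|λ₂/λ₁| = 4.06/4.50 = 0.90222
Need k ≥ ln(1e-4) / ln(0.90222) = -9.2103 / -0.1029 ≈ 89.513
Smallest integer k satisfying the bound: 90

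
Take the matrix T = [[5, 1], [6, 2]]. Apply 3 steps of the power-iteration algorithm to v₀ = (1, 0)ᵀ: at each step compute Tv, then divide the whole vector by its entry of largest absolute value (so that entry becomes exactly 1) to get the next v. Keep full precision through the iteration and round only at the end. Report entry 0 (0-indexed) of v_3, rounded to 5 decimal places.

Tv0 = (5.000000, 6.000000); divide by 6.000000 → v1 = (0.833333, 1.000000)
Tv1 = (5.166667, 7.000000); divide by 7.000000 → v2 = (0.738095, 1.000000)
Tv2 = (4.690476, 6.428571); divide by 6.428571 → v3 = (0.729630, 1.000000)
Requested entry of v3: 197/270 = 0.72963

0.72963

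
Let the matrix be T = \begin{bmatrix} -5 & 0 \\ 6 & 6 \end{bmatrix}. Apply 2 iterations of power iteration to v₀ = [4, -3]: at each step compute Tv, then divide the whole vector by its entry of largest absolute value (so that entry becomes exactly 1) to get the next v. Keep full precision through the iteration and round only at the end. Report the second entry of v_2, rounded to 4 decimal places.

Tv0 = (-20.00000, 6.00000); divide by -20.00000 → v1 = (1.00000, -0.30000)
Tv1 = (-5.00000, 4.20000); divide by -5.00000 → v2 = (1.00000, -0.84000)
Requested entry of v2: -84/100 = -0.8400

-0.8400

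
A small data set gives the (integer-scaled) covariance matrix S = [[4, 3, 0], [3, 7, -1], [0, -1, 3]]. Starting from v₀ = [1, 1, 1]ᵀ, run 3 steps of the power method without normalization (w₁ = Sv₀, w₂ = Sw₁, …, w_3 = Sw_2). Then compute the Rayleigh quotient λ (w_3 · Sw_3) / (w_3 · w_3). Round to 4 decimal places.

λ ≈ 8.9653

w1 = Sv₀ = (4·1 + 3·1 + 0·1; 3·1 + 7·1 + (-1)·1; 0·1 + (-1)·1 + 3·1) = (7, 9, 2)
w2 = Sw1 = (4·7 + 3·9 + 0·2; 3·7 + 7·9 + (-1)·2; 0·7 + (-1)·9 + 3·2) = (55, 82, -3)
w3 = Sw2 = (466, 742, -91)
Sw3 = (4090, 6683, -1015)
w3·Sw3 = 466·4090 + 742·6683 + (-91)·(-1015) = 6957091; w3·w3 = 466·466 + 742·742 + (-91)·(-91) = 776001
λ ≈ 6957091/776001 = 8.9653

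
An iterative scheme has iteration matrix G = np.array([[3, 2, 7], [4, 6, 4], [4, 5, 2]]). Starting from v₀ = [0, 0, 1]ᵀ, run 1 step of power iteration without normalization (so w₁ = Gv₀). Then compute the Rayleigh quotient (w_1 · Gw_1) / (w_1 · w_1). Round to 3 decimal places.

w1 = Gv₀ = (3·0 + 2·0 + 7·1; 4·0 + 6·0 + 4·1; 4·0 + 5·0 + 2·1) = (7, 4, 2)
Gw1 = (43, 60, 52)
w1·Gw1 = 7·43 + 4·60 + 2·52 = 645; w1·w1 = 7·7 + 4·4 + 2·2 = 69
λ ≈ 645/69 = 9.348

9.348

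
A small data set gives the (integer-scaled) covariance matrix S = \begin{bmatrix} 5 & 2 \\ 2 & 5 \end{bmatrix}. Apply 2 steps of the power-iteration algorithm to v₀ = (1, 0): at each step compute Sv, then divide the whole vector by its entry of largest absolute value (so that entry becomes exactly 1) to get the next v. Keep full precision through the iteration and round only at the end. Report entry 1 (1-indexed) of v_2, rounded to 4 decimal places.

1.0000

Sv0 = (5.00000, 2.00000); divide by 5.00000 → v1 = (1.00000, 0.40000)
Sv1 = (5.80000, 4.00000); divide by 5.80000 → v2 = (1.00000, 0.68966)
Requested entry of v2: 29/29 = 1.0000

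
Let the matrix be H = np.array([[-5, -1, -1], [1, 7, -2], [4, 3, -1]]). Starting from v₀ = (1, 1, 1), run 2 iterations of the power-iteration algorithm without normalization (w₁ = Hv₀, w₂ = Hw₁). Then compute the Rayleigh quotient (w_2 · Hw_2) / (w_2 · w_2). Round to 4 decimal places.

λ ≈ -0.5099

w1 = Hv₀ = ((-5)·1 + (-1)·1 + (-1)·1; 1·1 + 7·1 + (-2)·1; 4·1 + 3·1 + (-1)·1) = (-7, 6, 6)
w2 = Hw1 = ((-5)·(-7) + (-1)·6 + (-1)·6; 1·(-7) + 7·6 + (-2)·6; 4·(-7) + 3·6 + (-1)·6) = (23, 23, -16)
Hw2 = (-122, 216, 177)
w2·Hw2 = 23·(-122) + 23·216 + (-16)·177 = -670; w2·w2 = 23·23 + 23·23 + (-16)·(-16) = 1314
λ ≈ -670/1314 = -0.5099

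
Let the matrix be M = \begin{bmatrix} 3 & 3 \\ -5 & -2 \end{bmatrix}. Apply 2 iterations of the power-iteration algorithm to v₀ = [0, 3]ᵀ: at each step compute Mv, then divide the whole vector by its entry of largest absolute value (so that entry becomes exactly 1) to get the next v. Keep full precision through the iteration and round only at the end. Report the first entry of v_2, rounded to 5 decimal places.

Mv0 = (9.000000, -6.000000); divide by 9.000000 → v1 = (1.000000, -0.666667)
Mv1 = (1.000000, -3.666667); divide by -3.666667 → v2 = (-0.272727, 1.000000)
Requested entry of v2: 9/-33 = -0.27273

-0.27273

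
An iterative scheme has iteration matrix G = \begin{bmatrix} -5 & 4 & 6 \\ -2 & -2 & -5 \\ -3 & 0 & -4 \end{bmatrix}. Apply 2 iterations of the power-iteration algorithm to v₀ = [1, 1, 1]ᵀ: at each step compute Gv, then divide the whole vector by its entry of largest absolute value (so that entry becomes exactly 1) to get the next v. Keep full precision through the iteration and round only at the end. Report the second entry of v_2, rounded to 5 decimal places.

Gv0 = (5.000000, -9.000000, -7.000000); divide by -9.000000 → v1 = (-0.555556, 1.000000, 0.777778)
Gv1 = (11.444444, -4.777778, -1.444444); divide by 11.444444 → v2 = (1.000000, -0.417476, -0.126214)
Requested entry of v2: 43/-103 = -0.41748

-0.41748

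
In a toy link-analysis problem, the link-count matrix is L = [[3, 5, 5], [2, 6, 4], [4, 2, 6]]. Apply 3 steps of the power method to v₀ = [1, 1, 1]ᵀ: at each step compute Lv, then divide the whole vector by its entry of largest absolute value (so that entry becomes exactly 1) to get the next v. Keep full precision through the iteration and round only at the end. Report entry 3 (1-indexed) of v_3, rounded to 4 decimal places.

0.9327

Lv0 = (13.00000, 12.00000, 12.00000); divide by 13.00000 → v1 = (1.00000, 0.92308, 0.92308)
Lv1 = (12.23077, 11.23077, 11.38462); divide by 12.23077 → v2 = (1.00000, 0.91824, 0.93082)
Lv2 = (12.24528, 11.23270, 11.42138); divide by 12.24528 → v3 = (1.00000, 0.91731, 0.93272)
Requested entry of v3: 1816/1947 = 0.9327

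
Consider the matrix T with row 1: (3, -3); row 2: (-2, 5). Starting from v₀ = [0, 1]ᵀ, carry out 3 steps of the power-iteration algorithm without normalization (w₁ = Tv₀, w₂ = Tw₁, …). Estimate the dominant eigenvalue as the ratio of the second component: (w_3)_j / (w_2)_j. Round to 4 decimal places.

λ ≈ 6.5484

w1 = Tv₀ = (3·0 + (-3)·1; (-2)·0 + 5·1) = (-3, 5)
w2 = Tw1 = (3·(-3) + (-3)·5; (-2)·(-3) + 5·5) = (-24, 31)
w3 = Tw2 = (-165, 203)
Ratio at component: 203 / 31 = 6.5484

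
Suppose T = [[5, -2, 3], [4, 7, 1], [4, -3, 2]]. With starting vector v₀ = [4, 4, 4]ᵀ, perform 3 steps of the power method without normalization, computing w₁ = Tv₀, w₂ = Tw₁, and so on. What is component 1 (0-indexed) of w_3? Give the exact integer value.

w1 = Tv₀ = (5·4 + (-2)·4 + 3·4; 4·4 + 7·4 + 1·4; 4·4 + (-3)·4 + 2·4) = (24, 48, 12)
w2 = Tw1 = (5·24 + (-2)·48 + 3·12; 4·24 + 7·48 + 1·12; 4·24 + (-3)·48 + 2·12) = (60, 444, -24)
w3 = Tw2 = (-660, 3324, -1140)
The requested component of w3 is 3324.

3324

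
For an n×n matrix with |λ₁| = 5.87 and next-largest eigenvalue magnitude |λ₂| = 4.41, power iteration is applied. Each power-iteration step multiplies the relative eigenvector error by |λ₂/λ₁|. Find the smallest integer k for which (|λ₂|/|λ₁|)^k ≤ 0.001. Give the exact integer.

|λ₂/λ₁| = 4.41/5.87 = 0.75128
Need k ≥ ln(0.001) / ln(0.75128) = -6.9078 / -0.2860 ≈ 24.155
Smallest integer k satisfying the bound: 25

25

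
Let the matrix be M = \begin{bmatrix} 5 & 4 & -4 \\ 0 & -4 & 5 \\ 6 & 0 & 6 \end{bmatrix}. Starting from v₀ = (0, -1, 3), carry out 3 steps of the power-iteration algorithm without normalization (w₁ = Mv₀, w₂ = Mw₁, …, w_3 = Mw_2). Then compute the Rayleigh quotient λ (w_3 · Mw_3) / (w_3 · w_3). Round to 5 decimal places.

6.46709

w1 = Mv₀ = (-16, 19, 18)
w2 = Mw1 = (-76, 14, 12)
w3 = Mw2 = (-372, 4, -384)
Mw3 = (-308, -1936, -4536)
w3·Mw3 = (-372)·(-308) + 4·(-1936) + (-384)·(-4536) = 1848656; w3·w3 = (-372)·(-372) + 4·4 + (-384)·(-384) = 285856
λ ≈ 1848656/285856 = 6.46709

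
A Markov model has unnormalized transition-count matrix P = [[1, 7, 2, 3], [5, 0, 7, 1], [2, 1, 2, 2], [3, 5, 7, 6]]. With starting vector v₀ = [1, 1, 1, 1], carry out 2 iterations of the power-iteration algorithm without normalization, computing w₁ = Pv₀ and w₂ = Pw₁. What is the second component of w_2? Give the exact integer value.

w1 = Pv₀ = (1·1 + 7·1 + 2·1 + 3·1; 5·1 + 0·1 + 7·1 + 1·1; 2·1 + 1·1 + 2·1 + 2·1; 3·1 + 5·1 + 7·1 + 6·1) = (13, 13, 7, 21)
w2 = Pw1 = (1·13 + 7·13 + 2·7 + 3·21; 5·13 + 0·13 + 7·7 + 1·21; 2·13 + 1·13 + 2·7 + 2·21; 3·13 + 5·13 + 7·7 + 6·21) = (181, 135, 95, 279)
The requested component of w2 is 135.

135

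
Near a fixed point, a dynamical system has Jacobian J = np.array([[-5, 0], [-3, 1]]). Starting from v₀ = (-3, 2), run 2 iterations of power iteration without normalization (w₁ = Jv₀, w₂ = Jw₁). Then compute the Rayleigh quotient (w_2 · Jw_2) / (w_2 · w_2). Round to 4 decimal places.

-5.1053

w1 = Jv₀ = (15, 11)
w2 = Jw1 = (-75, -34)
Jw2 = (375, 191)
w2·Jw2 = (-75)·375 + (-34)·191 = -34619; w2·w2 = (-75)·(-75) + (-34)·(-34) = 6781
λ ≈ -34619/6781 = -5.1053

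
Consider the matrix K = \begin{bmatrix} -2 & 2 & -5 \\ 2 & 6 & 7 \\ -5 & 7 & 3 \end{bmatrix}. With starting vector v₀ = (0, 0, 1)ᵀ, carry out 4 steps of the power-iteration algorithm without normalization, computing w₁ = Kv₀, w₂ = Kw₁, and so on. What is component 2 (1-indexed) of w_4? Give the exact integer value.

8873

w1 = Kv₀ = (-5, 7, 3)
w2 = Kw1 = (9, 53, 83)
w3 = Kw2 = (-327, 917, 575)
w4 = Kw3 = (-387, 8873, 9779)
The requested component of w4 is 8873.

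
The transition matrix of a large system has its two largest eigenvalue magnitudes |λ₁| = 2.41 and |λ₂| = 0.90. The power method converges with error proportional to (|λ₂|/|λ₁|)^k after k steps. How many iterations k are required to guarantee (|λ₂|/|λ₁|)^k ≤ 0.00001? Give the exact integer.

|λ₂/λ₁| = 0.90/2.41 = 0.37344
Need k ≥ ln(0.00001) / ln(0.37344) = -11.5129 / -0.9850 ≈ 11.688
Smallest integer k satisfying the bound: 12

12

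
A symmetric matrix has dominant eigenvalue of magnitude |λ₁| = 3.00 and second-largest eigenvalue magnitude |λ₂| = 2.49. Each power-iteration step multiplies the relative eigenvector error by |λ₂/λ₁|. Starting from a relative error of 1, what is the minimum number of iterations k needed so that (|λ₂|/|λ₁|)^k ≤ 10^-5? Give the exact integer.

62

|λ₂/λ₁| = 2.49/3.00 = 0.83000
Need k ≥ ln(10^-5) / ln(0.83000) = -11.5129 / -0.1863 ≈ 61.788
Smallest integer k satisfying the bound: 62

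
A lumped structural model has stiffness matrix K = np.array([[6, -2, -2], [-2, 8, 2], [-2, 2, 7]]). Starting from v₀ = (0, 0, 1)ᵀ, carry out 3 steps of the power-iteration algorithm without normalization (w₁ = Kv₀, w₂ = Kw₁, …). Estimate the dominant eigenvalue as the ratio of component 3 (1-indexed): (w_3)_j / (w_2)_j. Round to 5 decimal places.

9.24561

w1 = Kv₀ = (-2, 2, 7)
w2 = Kw1 = (-30, 34, 57)
w3 = Kw2 = (-362, 446, 527)
Ratio at component: 527 / 57 = 9.24561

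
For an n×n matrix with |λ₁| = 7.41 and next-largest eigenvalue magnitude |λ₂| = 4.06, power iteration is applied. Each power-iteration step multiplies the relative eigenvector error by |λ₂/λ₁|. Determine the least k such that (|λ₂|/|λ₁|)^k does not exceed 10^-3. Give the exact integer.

|λ₂/λ₁| = 4.06/7.41 = 0.54791
Need k ≥ ln(10^-3) / ln(0.54791) = -6.9078 / -0.6016 ≈ 11.481
Smallest integer k satisfying the bound: 12

12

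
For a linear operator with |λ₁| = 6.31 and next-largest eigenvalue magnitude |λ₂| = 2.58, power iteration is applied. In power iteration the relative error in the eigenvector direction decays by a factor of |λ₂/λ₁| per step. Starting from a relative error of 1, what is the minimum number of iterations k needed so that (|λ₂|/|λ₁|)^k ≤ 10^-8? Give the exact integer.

21

|λ₂/λ₁| = 2.58/6.31 = 0.40887
Need k ≥ ln(10^-8) / ln(0.40887) = -18.4207 / -0.8943 ≈ 20.597
Smallest integer k satisfying the bound: 21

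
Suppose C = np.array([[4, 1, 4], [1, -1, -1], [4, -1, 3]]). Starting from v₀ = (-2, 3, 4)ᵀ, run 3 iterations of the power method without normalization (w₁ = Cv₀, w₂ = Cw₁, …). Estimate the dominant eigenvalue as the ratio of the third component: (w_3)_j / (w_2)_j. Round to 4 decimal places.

λ ≈ 5.4464

w1 = Cv₀ = (4·(-2) + 1·3 + 4·4; 1·(-2) + (-1)·3 + (-1)·4; 4·(-2) + (-1)·3 + 3·4) = (11, -9, 1)
w2 = Cw1 = (4·11 + 1·(-9) + 4·1; 1·11 + (-1)·(-9) + (-1)·1; 4·11 + (-1)·(-9) + 3·1) = (39, 19, 56)
w3 = Cw2 = (399, -36, 305)
Ratio at component: 305 / 56 = 5.4464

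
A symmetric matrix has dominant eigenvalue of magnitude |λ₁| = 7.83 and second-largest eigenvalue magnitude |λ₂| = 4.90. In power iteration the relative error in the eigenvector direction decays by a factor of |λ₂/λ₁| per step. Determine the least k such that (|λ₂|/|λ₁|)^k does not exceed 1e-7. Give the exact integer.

|λ₂/λ₁| = 4.90/7.83 = 0.62580
Need k ≥ ln(1e-7) / ln(0.62580) = -16.1181 / -0.4687 ≈ 34.387
Smallest integer k satisfying the bound: 35

35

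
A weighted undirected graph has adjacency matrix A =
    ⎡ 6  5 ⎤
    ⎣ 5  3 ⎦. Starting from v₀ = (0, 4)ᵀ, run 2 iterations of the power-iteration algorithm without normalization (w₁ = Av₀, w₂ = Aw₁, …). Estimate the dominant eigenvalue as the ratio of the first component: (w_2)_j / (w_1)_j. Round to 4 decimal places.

9.0000

w1 = Av₀ = (6·0 + 5·4; 5·0 + 3·4) = (20, 12)
w2 = Aw1 = (6·20 + 5·12; 5·20 + 3·12) = (180, 136)
Ratio at component: 180 / 20 = 9.0000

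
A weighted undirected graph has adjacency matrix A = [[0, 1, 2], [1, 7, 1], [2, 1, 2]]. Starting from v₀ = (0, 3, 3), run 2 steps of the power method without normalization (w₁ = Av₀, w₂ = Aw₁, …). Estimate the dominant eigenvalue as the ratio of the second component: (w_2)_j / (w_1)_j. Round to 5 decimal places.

w1 = Av₀ = (0·0 + 1·3 + 2·3; 1·0 + 7·3 + 1·3; 2·0 + 1·3 + 2·3) = (9, 24, 9)
w2 = Aw1 = (0·9 + 1·24 + 2·9; 1·9 + 7·24 + 1·9; 2·9 + 1·24 + 2·9) = (42, 186, 60)
Ratio at component: 186 / 24 = 7.75000

λ ≈ 7.75000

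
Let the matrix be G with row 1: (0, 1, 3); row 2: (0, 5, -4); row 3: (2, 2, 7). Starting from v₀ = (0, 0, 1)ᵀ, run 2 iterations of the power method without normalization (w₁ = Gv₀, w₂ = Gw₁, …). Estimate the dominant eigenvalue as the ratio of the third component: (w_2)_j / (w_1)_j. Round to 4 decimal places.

w1 = Gv₀ = (0·0 + 1·0 + 3·1; 0·0 + 5·0 + (-4)·1; 2·0 + 2·0 + 7·1) = (3, -4, 7)
w2 = Gw1 = (0·3 + 1·(-4) + 3·7; 0·3 + 5·(-4) + (-4)·7; 2·3 + 2·(-4) + 7·7) = (17, -48, 47)
Ratio at component: 47 / 7 = 6.7143

λ ≈ 6.7143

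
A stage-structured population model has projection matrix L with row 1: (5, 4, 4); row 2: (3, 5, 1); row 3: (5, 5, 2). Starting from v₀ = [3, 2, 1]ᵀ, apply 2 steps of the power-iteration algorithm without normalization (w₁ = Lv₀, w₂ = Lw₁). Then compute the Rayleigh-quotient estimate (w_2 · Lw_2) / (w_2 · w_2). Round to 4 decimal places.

w1 = Lv₀ = (5·3 + 4·2 + 4·1; 3·3 + 5·2 + 1·1; 5·3 + 5·2 + 2·1) = (27, 20, 27)
w2 = Lw1 = (5·27 + 4·20 + 4·27; 3·27 + 5·20 + 1·27; 5·27 + 5·20 + 2·27) = (323, 208, 289)
Lw2 = (3603, 2298, 3233)
w2·Lw2 = 323·3603 + 208·2298 + 289·3233 = 2576090; w2·w2 = 323·323 + 208·208 + 289·289 = 231114
λ ≈ 2576090/231114 = 11.1464

λ ≈ 11.1464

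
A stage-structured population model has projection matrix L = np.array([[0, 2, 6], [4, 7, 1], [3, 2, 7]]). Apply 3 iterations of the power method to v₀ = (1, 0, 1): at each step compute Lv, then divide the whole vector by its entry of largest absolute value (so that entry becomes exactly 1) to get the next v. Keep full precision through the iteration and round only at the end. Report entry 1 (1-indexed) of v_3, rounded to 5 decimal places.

Lv0 = (6.000000, 5.000000, 10.000000); divide by 10.000000 → v1 = (0.600000, 0.500000, 1.000000)
Lv1 = (7.000000, 6.900000, 9.800000); divide by 9.800000 → v2 = (0.714286, 0.704082, 1.000000)
Lv2 = (7.408163, 8.785714, 10.551020); divide by 10.551020 → v3 = (0.702128, 0.832689, 1.000000)
Requested entry of v3: 726/1034 = 0.70213

0.70213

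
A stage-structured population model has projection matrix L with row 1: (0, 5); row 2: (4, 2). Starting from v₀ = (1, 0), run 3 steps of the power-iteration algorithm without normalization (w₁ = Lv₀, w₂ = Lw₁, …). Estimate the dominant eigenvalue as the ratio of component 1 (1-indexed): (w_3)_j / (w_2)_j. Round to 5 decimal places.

λ ≈ 2.00000

w1 = Lv₀ = (0·1 + 5·0; 4·1 + 2·0) = (0, 4)
w2 = Lw1 = (0·0 + 5·4; 4·0 + 2·4) = (20, 8)
w3 = Lw2 = (40, 96)
Ratio at component: 40 / 20 = 2.00000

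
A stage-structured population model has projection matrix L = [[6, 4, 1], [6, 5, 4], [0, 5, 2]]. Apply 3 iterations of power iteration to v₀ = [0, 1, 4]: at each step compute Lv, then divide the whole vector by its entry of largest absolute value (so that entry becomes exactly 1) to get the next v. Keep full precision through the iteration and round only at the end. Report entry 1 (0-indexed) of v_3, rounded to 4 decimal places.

Lv0 = (8.00000, 21.00000, 13.00000); divide by 21.00000 → v1 = (0.38095, 1.00000, 0.61905)
Lv1 = (6.90476, 9.76190, 6.23810); divide by 9.76190 → v2 = (0.70732, 1.00000, 0.63902)
Lv2 = (8.88293, 11.80000, 6.27805); divide by 11.80000 → v3 = (0.75279, 1.00000, 0.53204)
Requested entry of v3: 2419/2419 = 1.0000

1.0000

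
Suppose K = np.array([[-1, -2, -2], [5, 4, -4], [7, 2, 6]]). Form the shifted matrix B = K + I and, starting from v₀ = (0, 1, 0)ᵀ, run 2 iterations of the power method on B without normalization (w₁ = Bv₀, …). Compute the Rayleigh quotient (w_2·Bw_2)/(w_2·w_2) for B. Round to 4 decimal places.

B = K + I has rows (0, -2, -2); (5, 5, -4); (7, 2, 7)
w1 = Bv₀ = (0·0 + (-2)·1 + (-2)·0; 5·0 + 5·1 + (-4)·0; 7·0 + 2·1 + 7·0) = (-2, 5, 2)
w2 = Bw1 = (0·(-2) + (-2)·5 + (-2)·2; 5·(-2) + 5·5 + (-4)·2; 7·(-2) + 2·5 + 7·2) = (-14, 7, 10)
Bw2 = (-34, -75, -14)
w2·Bw2 = -189; w2·w2 = 345; μ ≈ -189/345 = -0.5478

-0.5478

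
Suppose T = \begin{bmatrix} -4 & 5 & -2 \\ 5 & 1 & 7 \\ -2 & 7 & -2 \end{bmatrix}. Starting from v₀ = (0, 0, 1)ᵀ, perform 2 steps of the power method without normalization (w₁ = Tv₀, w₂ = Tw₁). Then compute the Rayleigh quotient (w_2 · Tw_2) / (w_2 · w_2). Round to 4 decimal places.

w1 = Tv₀ = (-2, 7, -2)
w2 = Tw1 = (47, -17, 57)
Tw2 = (-387, 617, -327)
w2·Tw2 = 47·(-387) + (-17)·617 + 57·(-327) = -47317; w2·w2 = 47·47 + (-17)·(-17) + 57·57 = 5747
λ ≈ -47317/5747 = -8.2333

λ ≈ -8.2333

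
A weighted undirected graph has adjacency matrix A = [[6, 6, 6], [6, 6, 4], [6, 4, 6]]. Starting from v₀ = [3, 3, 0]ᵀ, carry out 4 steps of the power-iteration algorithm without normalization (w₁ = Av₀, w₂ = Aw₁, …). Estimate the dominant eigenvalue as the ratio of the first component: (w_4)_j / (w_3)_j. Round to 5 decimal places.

w1 = Av₀ = (6·3 + 6·3 + 6·0; 6·3 + 6·3 + 4·0; 6·3 + 4·3 + 6·0) = (36, 36, 30)
w2 = Aw1 = (6·36 + 6·36 + 6·30; 6·36 + 6·36 + 4·30; 6·36 + 4·36 + 6·30) = (612, 552, 540)
w3 = Aw2 = (10224, 9144, 9120)
w4 = Aw3 = (170928, 152688, 152640)
Ratio at component: 170928 / 10224 = 16.71831

λ ≈ 16.71831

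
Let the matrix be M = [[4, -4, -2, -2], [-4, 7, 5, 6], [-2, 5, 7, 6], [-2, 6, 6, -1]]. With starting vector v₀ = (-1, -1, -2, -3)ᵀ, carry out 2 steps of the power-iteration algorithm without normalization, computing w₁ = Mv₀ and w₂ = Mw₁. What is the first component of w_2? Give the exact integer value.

260

w1 = Mv₀ = (10, -31, -35, -13)
w2 = Mw1 = (260, -510, -498, -403)
The requested component of w2 is 260.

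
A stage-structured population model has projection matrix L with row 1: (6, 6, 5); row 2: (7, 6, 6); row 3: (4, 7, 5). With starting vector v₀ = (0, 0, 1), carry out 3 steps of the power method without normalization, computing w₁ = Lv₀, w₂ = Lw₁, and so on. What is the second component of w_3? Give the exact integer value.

w1 = Lv₀ = (6·0 + 6·0 + 5·1; 7·0 + 6·0 + 6·1; 4·0 + 7·0 + 5·1) = (5, 6, 5)
w2 = Lw1 = (6·5 + 6·6 + 5·5; 7·5 + 6·6 + 6·5; 4·5 + 7·6 + 5·5) = (91, 101, 87)
w3 = Lw2 = (1587, 1765, 1506)
The requested component of w3 is 1765.

1765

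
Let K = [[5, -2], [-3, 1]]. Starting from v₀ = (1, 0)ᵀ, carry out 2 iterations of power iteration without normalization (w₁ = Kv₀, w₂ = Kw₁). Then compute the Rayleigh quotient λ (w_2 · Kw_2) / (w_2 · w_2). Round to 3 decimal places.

λ ≈ 6.163

w1 = Kv₀ = (5·1 + (-2)·0; (-3)·1 + 1·0) = (5, -3)
w2 = Kw1 = (5·5 + (-2)·(-3); (-3)·5 + 1·(-3)) = (31, -18)
Kw2 = (191, -111)
w2·Kw2 = 31·191 + (-18)·(-111) = 7919; w2·w2 = 31·31 + (-18)·(-18) = 1285
λ ≈ 7919/1285 = 6.163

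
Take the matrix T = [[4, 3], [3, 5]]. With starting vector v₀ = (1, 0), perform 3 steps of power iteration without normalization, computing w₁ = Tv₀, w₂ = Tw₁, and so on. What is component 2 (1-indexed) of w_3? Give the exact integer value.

210

w1 = Tv₀ = (4·1 + 3·0; 3·1 + 5·0) = (4, 3)
w2 = Tw1 = (4·4 + 3·3; 3·4 + 5·3) = (25, 27)
w3 = Tw2 = (181, 210)
The requested component of w3 is 210.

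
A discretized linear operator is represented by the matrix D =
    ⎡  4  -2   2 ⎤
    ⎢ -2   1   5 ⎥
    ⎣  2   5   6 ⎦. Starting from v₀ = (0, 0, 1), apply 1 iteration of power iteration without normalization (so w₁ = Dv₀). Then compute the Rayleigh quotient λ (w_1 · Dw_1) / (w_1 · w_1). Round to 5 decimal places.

λ ≈ 8.69231

w1 = Dv₀ = (2, 5, 6)
Dw1 = (10, 31, 65)
w1·Dw1 = 2·10 + 5·31 + 6·65 = 565; w1·w1 = 2·2 + 5·5 + 6·6 = 65
λ ≈ 565/65 = 8.69231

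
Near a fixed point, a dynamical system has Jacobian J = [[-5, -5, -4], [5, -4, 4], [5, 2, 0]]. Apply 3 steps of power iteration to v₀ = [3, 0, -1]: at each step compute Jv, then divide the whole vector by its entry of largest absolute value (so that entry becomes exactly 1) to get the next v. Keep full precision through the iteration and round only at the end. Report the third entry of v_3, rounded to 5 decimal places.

Jv0 = (-11.000000, 11.000000, 15.000000); divide by 15.000000 → v1 = (-0.733333, 0.733333, 1.000000)
Jv1 = (-4.000000, -2.600000, -2.200000); divide by -4.000000 → v2 = (1.000000, 0.650000, 0.550000)
Jv2 = (-10.450000, 4.600000, 6.300000); divide by -10.450000 → v3 = (1.000000, -0.440191, -0.602871)
Requested entry of v3: -378/627 = -0.60287

-0.60287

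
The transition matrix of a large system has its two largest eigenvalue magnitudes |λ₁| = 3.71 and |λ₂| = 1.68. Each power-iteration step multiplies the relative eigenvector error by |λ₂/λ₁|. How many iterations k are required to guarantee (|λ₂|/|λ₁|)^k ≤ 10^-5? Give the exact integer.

15

|λ₂/λ₁| = 1.68/3.71 = 0.45283
Need k ≥ ln(10^-5) / ln(0.45283) = -11.5129 / -0.7922 ≈ 14.532
Smallest integer k satisfying the bound: 15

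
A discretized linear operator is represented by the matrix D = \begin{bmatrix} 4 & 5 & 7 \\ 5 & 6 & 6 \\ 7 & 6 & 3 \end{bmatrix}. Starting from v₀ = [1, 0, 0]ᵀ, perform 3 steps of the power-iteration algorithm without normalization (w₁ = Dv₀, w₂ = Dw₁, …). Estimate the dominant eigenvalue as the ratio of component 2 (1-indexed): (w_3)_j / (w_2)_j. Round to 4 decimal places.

16.0435

w1 = Dv₀ = (4, 5, 7)
w2 = Dw1 = (90, 92, 79)
w3 = Dw2 = (1373, 1476, 1419)
Ratio at component: 1476 / 92 = 16.0435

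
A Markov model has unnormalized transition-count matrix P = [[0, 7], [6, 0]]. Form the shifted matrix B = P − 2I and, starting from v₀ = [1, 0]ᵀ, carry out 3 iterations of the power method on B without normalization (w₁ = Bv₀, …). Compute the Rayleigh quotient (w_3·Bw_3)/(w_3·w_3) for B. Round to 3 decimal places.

B = P − 2I has rows (-2, 7); (6, -2)
w1 = Bv₀ = (-2, 6)
w2 = Bw1 = (46, -24)
w3 = Bw2 = (-260, 324)
Bw3 = (2788, -2208)
w3·Bw3 = -1440272; w3·w3 = 172576; μ ≈ -1440272/172576 = -8.346

μ ≈ -8.346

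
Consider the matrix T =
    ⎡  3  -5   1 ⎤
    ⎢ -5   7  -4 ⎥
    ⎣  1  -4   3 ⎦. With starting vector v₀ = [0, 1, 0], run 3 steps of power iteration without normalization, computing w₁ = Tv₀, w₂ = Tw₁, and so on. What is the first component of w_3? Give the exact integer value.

w1 = Tv₀ = (-5, 7, -4)
w2 = Tw1 = (-54, 90, -45)
w3 = Tw2 = (-657, 1080, -549)
The requested component of w3 is -657.

-657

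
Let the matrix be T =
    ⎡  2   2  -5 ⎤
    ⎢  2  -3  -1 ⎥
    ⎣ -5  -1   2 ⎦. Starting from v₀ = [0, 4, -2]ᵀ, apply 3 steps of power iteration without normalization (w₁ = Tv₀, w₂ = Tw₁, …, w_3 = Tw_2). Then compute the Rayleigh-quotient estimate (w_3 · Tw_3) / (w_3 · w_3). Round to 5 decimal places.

λ ≈ 6.70816

w1 = Tv₀ = (2·0 + 2·4 + (-5)·(-2); 2·0 + (-3)·4 + (-1)·(-2); (-5)·0 + (-1)·4 + 2·(-2)) = (18, -10, -8)
w2 = Tw1 = (2·18 + 2·(-10) + (-5)·(-8); 2·18 + (-3)·(-10) + (-1)·(-8); (-5)·18 + (-1)·(-10) + 2·(-8)) = (56, 74, -96)
w3 = Tw2 = (740, -14, -546)
Tw3 = (4182, 2068, -4778)
w3·Tw3 = 740·4182 + (-14)·2068 + (-546)·(-4778) = 5674516; w3·w3 = 740·740 + (-14)·(-14) + (-546)·(-546) = 845912
λ ≈ 5674516/845912 = 6.70816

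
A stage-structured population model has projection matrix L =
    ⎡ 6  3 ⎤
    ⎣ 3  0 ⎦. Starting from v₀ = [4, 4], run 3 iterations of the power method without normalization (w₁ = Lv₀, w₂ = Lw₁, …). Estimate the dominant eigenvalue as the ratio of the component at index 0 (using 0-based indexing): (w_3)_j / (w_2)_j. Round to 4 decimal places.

λ ≈ 7.2857

w1 = Lv₀ = (36, 12)
w2 = Lw1 = (252, 108)
w3 = Lw2 = (1836, 756)
Ratio at component: 1836 / 252 = 7.2857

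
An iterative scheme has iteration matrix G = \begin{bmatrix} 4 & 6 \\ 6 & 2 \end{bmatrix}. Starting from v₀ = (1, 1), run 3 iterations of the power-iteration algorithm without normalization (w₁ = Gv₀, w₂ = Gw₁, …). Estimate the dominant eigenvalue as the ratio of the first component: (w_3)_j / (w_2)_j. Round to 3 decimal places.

w1 = Gv₀ = (4·1 + 6·1; 6·1 + 2·1) = (10, 8)
w2 = Gw1 = (4·10 + 6·8; 6·10 + 2·8) = (88, 76)
w3 = Gw2 = (808, 680)
Ratio at component: 808 / 88 = 9.182

9.182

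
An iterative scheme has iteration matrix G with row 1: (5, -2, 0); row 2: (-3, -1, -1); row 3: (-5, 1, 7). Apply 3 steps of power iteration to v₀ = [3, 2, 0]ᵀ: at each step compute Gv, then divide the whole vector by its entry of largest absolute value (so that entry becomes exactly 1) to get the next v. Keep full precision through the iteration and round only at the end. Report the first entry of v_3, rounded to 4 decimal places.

-0.2699

Gv0 = (11.00000, -11.00000, -13.00000); divide by -13.00000 → v1 = (-0.84615, 0.84615, 1.00000)
Gv1 = (-5.92308, 0.69231, 12.07692); divide by 12.07692 → v2 = (-0.49045, 0.05732, 1.00000)
Gv2 = (-2.56688, 0.41401, 9.50955); divide by 9.50955 → v3 = (-0.26993, 0.04354, 1.00000)
Requested entry of v3: 403/-1493 = -0.2699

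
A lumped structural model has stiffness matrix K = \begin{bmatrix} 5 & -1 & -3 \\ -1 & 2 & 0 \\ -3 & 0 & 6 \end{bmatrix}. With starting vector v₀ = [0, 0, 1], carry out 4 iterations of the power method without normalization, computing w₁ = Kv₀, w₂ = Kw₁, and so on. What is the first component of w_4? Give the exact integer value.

w1 = Kv₀ = (5·0 + (-1)·0 + (-3)·1; (-1)·0 + 2·0 + 0·1; (-3)·0 + 0·0 + 6·1) = (-3, 0, 6)
w2 = Kw1 = (5·(-3) + (-1)·0 + (-3)·6; (-1)·(-3) + 2·0 + 0·6; (-3)·(-3) + 0·0 + 6·6) = (-33, 3, 45)
w3 = Kw2 = (-303, 39, 369)
w4 = Kw3 = (-2661, 381, 3123)
The requested component of w4 is -2661.

-2661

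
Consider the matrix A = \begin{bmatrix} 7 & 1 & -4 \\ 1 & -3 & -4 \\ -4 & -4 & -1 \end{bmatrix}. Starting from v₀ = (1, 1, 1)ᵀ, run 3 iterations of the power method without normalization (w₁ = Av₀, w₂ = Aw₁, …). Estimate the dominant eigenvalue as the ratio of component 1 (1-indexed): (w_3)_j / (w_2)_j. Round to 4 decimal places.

w1 = Av₀ = (4, -6, -9)
w2 = Aw1 = (58, 58, 17)
w3 = Aw2 = (396, -184, -481)
Ratio at component: 396 / 58 = 6.8276

6.8276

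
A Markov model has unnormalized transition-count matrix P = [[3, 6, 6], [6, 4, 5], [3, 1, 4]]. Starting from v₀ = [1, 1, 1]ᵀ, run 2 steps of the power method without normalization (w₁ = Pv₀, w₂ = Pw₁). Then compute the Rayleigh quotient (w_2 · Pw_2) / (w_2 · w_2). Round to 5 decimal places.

12.20154

w1 = Pv₀ = (3·1 + 6·1 + 6·1; 6·1 + 4·1 + 5·1; 3·1 + 1·1 + 4·1) = (15, 15, 8)
w2 = Pw1 = (3·15 + 6·15 + 6·8; 6·15 + 4·15 + 5·8; 3·15 + 1·15 + 4·8) = (183, 190, 92)
Pw2 = (2241, 2318, 1107)
w2·Pw2 = 183·2241 + 190·2318 + 92·1107 = 952367; w2·w2 = 183·183 + 190·190 + 92·92 = 78053
λ ≈ 952367/78053 = 12.20154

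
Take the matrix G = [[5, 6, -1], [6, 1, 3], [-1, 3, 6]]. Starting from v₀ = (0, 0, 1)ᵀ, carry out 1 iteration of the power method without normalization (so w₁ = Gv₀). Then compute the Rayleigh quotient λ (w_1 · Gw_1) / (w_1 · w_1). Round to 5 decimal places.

6.82609

w1 = Gv₀ = (5·0 + 6·0 + (-1)·1; 6·0 + 1·0 + 3·1; (-1)·0 + 3·0 + 6·1) = (-1, 3, 6)
Gw1 = (7, 15, 46)
w1·Gw1 = (-1)·7 + 3·15 + 6·46 = 314; w1·w1 = (-1)·(-1) + 3·3 + 6·6 = 46
λ ≈ 314/46 = 6.82609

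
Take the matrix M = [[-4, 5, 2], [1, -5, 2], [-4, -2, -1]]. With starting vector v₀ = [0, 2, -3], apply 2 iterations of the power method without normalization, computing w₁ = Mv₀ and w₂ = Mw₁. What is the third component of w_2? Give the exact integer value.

17

w1 = Mv₀ = (4, -16, -1)
w2 = Mw1 = (-98, 82, 17)
The requested component of w2 is 17.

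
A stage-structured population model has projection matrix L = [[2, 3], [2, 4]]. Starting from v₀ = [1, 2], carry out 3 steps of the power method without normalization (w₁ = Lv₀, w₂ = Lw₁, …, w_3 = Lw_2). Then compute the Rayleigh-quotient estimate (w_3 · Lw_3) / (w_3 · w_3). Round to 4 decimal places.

w1 = Lv₀ = (8, 10)
w2 = Lw1 = (46, 56)
w3 = Lw2 = (260, 316)
Lw3 = (1468, 1784)
w3·Lw3 = 260·1468 + 316·1784 = 945424; w3·w3 = 260·260 + 316·316 = 167456
λ ≈ 945424/167456 = 5.6458

λ ≈ 5.6458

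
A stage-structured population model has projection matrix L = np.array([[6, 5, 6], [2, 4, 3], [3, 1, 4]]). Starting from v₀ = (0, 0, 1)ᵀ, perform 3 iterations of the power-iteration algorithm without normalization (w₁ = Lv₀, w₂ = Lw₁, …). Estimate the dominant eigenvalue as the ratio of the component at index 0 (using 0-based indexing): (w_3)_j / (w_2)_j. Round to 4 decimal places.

11.3600

w1 = Lv₀ = (6·0 + 5·0 + 6·1; 2·0 + 4·0 + 3·1; 3·0 + 1·0 + 4·1) = (6, 3, 4)
w2 = Lw1 = (6·6 + 5·3 + 6·4; 2·6 + 4·3 + 3·4; 3·6 + 1·3 + 4·4) = (75, 36, 37)
w3 = Lw2 = (852, 405, 409)
Ratio at component: 852 / 75 = 11.3600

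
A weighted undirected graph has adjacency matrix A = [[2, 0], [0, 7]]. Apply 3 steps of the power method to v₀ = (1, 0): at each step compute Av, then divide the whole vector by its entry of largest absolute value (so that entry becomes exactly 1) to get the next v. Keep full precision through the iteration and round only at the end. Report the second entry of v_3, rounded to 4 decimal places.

Av0 = (2.00000, 0.00000); divide by 2.00000 → v1 = (1.00000, 0.00000)
Av1 = (2.00000, 0.00000); divide by 2.00000 → v2 = (1.00000, 0.00000)
Av2 = (2.00000, 0.00000); divide by 2.00000 → v3 = (1.00000, 0.00000)
Requested entry of v3: 0/8 = 0.0000

0.0000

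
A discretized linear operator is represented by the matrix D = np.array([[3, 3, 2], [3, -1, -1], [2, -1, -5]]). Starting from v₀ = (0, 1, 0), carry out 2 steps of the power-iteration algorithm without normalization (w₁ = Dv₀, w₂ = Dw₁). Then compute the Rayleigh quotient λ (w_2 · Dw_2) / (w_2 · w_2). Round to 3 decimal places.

-2.139

w1 = Dv₀ = (3, -1, -1)
w2 = Dw1 = (4, 11, 12)
Dw2 = (69, -11, -63)
w2·Dw2 = 4·69 + 11·(-11) + 12·(-63) = -601; w2·w2 = 4·4 + 11·11 + 12·12 = 281
λ ≈ -601/281 = -2.139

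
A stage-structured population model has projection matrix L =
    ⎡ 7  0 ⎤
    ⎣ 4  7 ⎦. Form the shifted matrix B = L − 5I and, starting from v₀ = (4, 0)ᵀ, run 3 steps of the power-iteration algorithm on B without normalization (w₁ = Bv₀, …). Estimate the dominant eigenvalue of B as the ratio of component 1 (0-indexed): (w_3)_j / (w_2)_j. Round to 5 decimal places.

3.00000

B = L − 5I has rows (2, 0); (4, 2)
w1 = Bv₀ = (2·4 + 0·0; 4·4 + 2·0) = (8, 16)
w2 = Bw1 = (2·8 + 0·16; 4·8 + 2·16) = (16, 64)
w3 = Bw2 = (32, 192)
Ratio: 192/64 = 3.00000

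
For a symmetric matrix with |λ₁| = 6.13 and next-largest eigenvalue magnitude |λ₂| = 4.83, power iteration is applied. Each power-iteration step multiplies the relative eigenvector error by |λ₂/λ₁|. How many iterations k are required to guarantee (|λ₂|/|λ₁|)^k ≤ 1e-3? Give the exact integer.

|λ₂/λ₁| = 4.83/6.13 = 0.78793
Need k ≥ ln(1e-3) / ln(0.78793) = -6.9078 / -0.2383 ≈ 28.982
Smallest integer k satisfying the bound: 29

29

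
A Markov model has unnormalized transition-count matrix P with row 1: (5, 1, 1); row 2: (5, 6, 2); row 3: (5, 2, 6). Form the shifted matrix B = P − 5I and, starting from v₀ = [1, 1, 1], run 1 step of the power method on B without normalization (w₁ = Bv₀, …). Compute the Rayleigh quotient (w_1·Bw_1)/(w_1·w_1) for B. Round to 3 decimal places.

4.364

B = P − 5I has rows (0, 1, 1); (5, 1, 2); (5, 2, 1)
w1 = Bv₀ = (0·1 + 1·1 + 1·1; 5·1 + 1·1 + 2·1; 5·1 + 2·1 + 1·1) = (2, 8, 8)
Bw1 = (16, 34, 34)
w1·Bw1 = 576; w1·w1 = 132; μ ≈ 576/132 = 4.364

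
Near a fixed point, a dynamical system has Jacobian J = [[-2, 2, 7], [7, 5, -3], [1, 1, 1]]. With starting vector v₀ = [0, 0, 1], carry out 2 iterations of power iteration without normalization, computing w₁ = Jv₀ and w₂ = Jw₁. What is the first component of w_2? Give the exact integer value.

-13

w1 = Jv₀ = ((-2)·0 + 2·0 + 7·1; 7·0 + 5·0 + (-3)·1; 1·0 + 1·0 + 1·1) = (7, -3, 1)
w2 = Jw1 = ((-2)·7 + 2·(-3) + 7·1; 7·7 + 5·(-3) + (-3)·1; 1·7 + 1·(-3) + 1·1) = (-13, 31, 5)
The requested component of w2 is -13.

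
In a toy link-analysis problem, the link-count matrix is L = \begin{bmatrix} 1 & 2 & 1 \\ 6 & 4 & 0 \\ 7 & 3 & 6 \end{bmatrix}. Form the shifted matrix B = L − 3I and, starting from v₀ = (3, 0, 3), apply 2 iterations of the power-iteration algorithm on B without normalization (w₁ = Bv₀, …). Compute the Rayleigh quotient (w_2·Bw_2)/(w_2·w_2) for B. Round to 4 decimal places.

5.2118

B = L − 3I has rows (-2, 2, 1); (6, 1, 0); (7, 3, 3)
w1 = Bv₀ = ((-2)·3 + 2·0 + 1·3; 6·3 + 1·0 + 0·3; 7·3 + 3·0 + 3·3) = (-3, 18, 30)
w2 = Bw1 = ((-2)·(-3) + 2·18 + 1·30; 6·(-3) + 1·18 + 0·30; 7·(-3) + 3·18 + 3·30) = (72, 0, 123)
Bw2 = (-21, 432, 873)
w2·Bw2 = 105867; w2·w2 = 20313; μ ≈ 105867/20313 = 5.2118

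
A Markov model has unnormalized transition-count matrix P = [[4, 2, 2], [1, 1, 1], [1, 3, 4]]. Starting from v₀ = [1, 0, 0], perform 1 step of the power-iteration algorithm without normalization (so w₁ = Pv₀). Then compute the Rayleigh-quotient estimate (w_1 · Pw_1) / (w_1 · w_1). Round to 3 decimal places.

5.389

w1 = Pv₀ = (4·1 + 2·0 + 2·0; 1·1 + 1·0 + 1·0; 1·1 + 3·0 + 4·0) = (4, 1, 1)
Pw1 = (20, 6, 11)
w1·Pw1 = 4·20 + 1·6 + 1·11 = 97; w1·w1 = 4·4 + 1·1 + 1·1 = 18
λ ≈ 97/18 = 5.389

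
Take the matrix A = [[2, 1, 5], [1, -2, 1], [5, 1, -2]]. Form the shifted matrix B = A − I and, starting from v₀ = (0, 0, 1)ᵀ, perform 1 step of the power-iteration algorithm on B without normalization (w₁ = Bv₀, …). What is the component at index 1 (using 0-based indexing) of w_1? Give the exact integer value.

1

B = A − I has rows (1, 1, 5); (1, -3, 1); (5, 1, -3)
w1 = Bv₀ = (5, 1, -3)
Requested component of w1: 1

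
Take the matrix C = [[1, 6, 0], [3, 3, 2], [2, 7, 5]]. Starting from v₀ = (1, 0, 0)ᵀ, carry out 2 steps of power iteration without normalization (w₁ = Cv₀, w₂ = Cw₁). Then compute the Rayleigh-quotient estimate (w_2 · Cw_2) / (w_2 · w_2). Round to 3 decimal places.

λ ≈ 8.978

w1 = Cv₀ = (1·1 + 6·0 + 0·0; 3·1 + 3·0 + 2·0; 2·1 + 7·0 + 5·0) = (1, 3, 2)
w2 = Cw1 = (1·1 + 6·3 + 0·2; 3·1 + 3·3 + 2·2; 2·1 + 7·3 + 5·2) = (19, 16, 33)
Cw2 = (115, 171, 315)
w2·Cw2 = 19·115 + 16·171 + 33·315 = 15316; w2·w2 = 19·19 + 16·16 + 33·33 = 1706
λ ≈ 15316/1706 = 8.978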